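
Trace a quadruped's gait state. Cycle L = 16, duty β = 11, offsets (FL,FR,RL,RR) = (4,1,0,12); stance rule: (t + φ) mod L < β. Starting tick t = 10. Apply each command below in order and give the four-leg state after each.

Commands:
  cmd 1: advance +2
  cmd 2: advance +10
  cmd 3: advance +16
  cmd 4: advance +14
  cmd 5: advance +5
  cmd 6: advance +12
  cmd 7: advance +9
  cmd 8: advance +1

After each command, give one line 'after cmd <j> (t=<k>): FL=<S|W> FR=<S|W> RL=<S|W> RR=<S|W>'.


start t=10: FL=W FR=W RL=S RR=S
cmd 1: advance +2 → t=12, phase=(0,13,12,8) → FL=S FR=W RL=W RR=S
cmd 2: advance +10 → t=22, phase=(10,7,6,2) → FL=S FR=S RL=S RR=S
cmd 3: advance +16 → t=38, phase=(10,7,6,2) → FL=S FR=S RL=S RR=S
cmd 4: advance +14 → t=52, phase=(8,5,4,0) → FL=S FR=S RL=S RR=S
cmd 5: advance +5 → t=57, phase=(13,10,9,5) → FL=W FR=S RL=S RR=S
cmd 6: advance +12 → t=69, phase=(9,6,5,1) → FL=S FR=S RL=S RR=S
cmd 7: advance +9 → t=78, phase=(2,15,14,10) → FL=S FR=W RL=W RR=S
cmd 8: advance +1 → t=79, phase=(3,0,15,11) → FL=S FR=S RL=W RR=W

after cmd 1 (t=12): FL=S FR=W RL=W RR=S
after cmd 2 (t=22): FL=S FR=S RL=S RR=S
after cmd 3 (t=38): FL=S FR=S RL=S RR=S
after cmd 4 (t=52): FL=S FR=S RL=S RR=S
after cmd 5 (t=57): FL=W FR=S RL=S RR=S
after cmd 6 (t=69): FL=S FR=S RL=S RR=S
after cmd 7 (t=78): FL=S FR=W RL=W RR=S
after cmd 8 (t=79): FL=S FR=S RL=W RR=W


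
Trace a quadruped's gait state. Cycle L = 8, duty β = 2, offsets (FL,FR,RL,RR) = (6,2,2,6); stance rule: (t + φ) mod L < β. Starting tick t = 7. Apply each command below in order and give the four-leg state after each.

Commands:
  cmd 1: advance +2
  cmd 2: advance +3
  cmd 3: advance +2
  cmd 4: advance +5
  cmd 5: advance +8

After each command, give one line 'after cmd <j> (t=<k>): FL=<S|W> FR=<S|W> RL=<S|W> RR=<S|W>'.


start t=7: FL=W FR=S RL=S RR=W
cmd 1: advance +2 → t=9, phase=(7,3,3,7) → FL=W FR=W RL=W RR=W
cmd 2: advance +3 → t=12, phase=(2,6,6,2) → FL=W FR=W RL=W RR=W
cmd 3: advance +2 → t=14, phase=(4,0,0,4) → FL=W FR=S RL=S RR=W
cmd 4: advance +5 → t=19, phase=(1,5,5,1) → FL=S FR=W RL=W RR=S
cmd 5: advance +8 → t=27, phase=(1,5,5,1) → FL=S FR=W RL=W RR=S

after cmd 1 (t=9): FL=W FR=W RL=W RR=W
after cmd 2 (t=12): FL=W FR=W RL=W RR=W
after cmd 3 (t=14): FL=W FR=S RL=S RR=W
after cmd 4 (t=19): FL=S FR=W RL=W RR=S
after cmd 5 (t=27): FL=S FR=W RL=W RR=S


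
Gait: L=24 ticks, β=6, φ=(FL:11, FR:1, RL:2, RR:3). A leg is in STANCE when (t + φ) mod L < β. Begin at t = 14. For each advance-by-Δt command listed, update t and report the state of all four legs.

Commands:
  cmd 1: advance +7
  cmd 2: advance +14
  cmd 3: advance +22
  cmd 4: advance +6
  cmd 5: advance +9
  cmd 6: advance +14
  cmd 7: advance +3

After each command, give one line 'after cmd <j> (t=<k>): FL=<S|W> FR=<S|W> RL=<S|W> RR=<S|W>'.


after cmd 1 (t=21): FL=W FR=W RL=W RR=S
after cmd 2 (t=35): FL=W FR=W RL=W RR=W
after cmd 3 (t=57): FL=W FR=W RL=W RR=W
after cmd 4 (t=63): FL=S FR=W RL=W RR=W
after cmd 5 (t=72): FL=W FR=S RL=S RR=S
after cmd 6 (t=86): FL=S FR=W RL=W RR=W
after cmd 7 (t=89): FL=S FR=W RL=W RR=W

start t=14: FL=S FR=W RL=W RR=W
cmd 1: advance +7 → t=21, phase=(8,22,23,0) → FL=W FR=W RL=W RR=S
cmd 2: advance +14 → t=35, phase=(22,12,13,14) → FL=W FR=W RL=W RR=W
cmd 3: advance +22 → t=57, phase=(20,10,11,12) → FL=W FR=W RL=W RR=W
cmd 4: advance +6 → t=63, phase=(2,16,17,18) → FL=S FR=W RL=W RR=W
cmd 5: advance +9 → t=72, phase=(11,1,2,3) → FL=W FR=S RL=S RR=S
cmd 6: advance +14 → t=86, phase=(1,15,16,17) → FL=S FR=W RL=W RR=W
cmd 7: advance +3 → t=89, phase=(4,18,19,20) → FL=S FR=W RL=W RR=W


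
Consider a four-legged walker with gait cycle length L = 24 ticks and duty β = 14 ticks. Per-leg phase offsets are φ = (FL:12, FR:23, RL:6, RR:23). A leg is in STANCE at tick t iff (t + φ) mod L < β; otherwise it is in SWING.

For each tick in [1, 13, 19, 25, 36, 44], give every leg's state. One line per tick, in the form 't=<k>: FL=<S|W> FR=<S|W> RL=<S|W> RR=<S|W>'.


t=1: phase=(13,0,7,0) vs β=14 → FL=S FR=S RL=S RR=S
t=13: phase=(1,12,19,12) vs β=14 → FL=S FR=S RL=W RR=S
t=19: phase=(7,18,1,18) vs β=14 → FL=S FR=W RL=S RR=W
t=25: phase=(13,0,7,0) vs β=14 → FL=S FR=S RL=S RR=S
t=36: phase=(0,11,18,11) vs β=14 → FL=S FR=S RL=W RR=S
t=44: phase=(8,19,2,19) vs β=14 → FL=S FR=W RL=S RR=W

t=1: FL=S FR=S RL=S RR=S
t=13: FL=S FR=S RL=W RR=S
t=19: FL=S FR=W RL=S RR=W
t=25: FL=S FR=S RL=S RR=S
t=36: FL=S FR=S RL=W RR=S
t=44: FL=S FR=W RL=S RR=W


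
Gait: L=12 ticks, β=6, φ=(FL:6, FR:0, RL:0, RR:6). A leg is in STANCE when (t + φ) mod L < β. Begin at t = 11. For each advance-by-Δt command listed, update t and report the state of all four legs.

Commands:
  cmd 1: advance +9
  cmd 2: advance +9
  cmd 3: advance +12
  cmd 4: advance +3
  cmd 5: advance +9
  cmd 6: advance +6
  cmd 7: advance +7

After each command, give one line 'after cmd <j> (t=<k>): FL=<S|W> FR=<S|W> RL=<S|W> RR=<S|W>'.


start t=11: FL=S FR=W RL=W RR=S
cmd 1: advance +9 → t=20, phase=(2,8,8,2) → FL=S FR=W RL=W RR=S
cmd 2: advance +9 → t=29, phase=(11,5,5,11) → FL=W FR=S RL=S RR=W
cmd 3: advance +12 → t=41, phase=(11,5,5,11) → FL=W FR=S RL=S RR=W
cmd 4: advance +3 → t=44, phase=(2,8,8,2) → FL=S FR=W RL=W RR=S
cmd 5: advance +9 → t=53, phase=(11,5,5,11) → FL=W FR=S RL=S RR=W
cmd 6: advance +6 → t=59, phase=(5,11,11,5) → FL=S FR=W RL=W RR=S
cmd 7: advance +7 → t=66, phase=(0,6,6,0) → FL=S FR=W RL=W RR=S

after cmd 1 (t=20): FL=S FR=W RL=W RR=S
after cmd 2 (t=29): FL=W FR=S RL=S RR=W
after cmd 3 (t=41): FL=W FR=S RL=S RR=W
after cmd 4 (t=44): FL=S FR=W RL=W RR=S
after cmd 5 (t=53): FL=W FR=S RL=S RR=W
after cmd 6 (t=59): FL=S FR=W RL=W RR=S
after cmd 7 (t=66): FL=S FR=W RL=W RR=S


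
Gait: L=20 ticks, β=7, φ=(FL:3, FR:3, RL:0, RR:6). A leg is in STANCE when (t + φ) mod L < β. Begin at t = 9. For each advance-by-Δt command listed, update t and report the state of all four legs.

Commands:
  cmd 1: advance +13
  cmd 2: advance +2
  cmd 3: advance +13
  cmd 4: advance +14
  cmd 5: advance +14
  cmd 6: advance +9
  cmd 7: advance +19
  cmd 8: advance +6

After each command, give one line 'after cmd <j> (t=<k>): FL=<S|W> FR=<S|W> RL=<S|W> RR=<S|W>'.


after cmd 1 (t=22): FL=S FR=S RL=S RR=W
after cmd 2 (t=24): FL=W FR=W RL=S RR=W
after cmd 3 (t=37): FL=S FR=S RL=W RR=S
after cmd 4 (t=51): FL=W FR=W RL=W RR=W
after cmd 5 (t=65): FL=W FR=W RL=S RR=W
after cmd 6 (t=74): FL=W FR=W RL=W RR=S
after cmd 7 (t=93): FL=W FR=W RL=W RR=W
after cmd 8 (t=99): FL=S FR=S RL=W RR=S

start t=9: FL=W FR=W RL=W RR=W
cmd 1: advance +13 → t=22, phase=(5,5,2,8) → FL=S FR=S RL=S RR=W
cmd 2: advance +2 → t=24, phase=(7,7,4,10) → FL=W FR=W RL=S RR=W
cmd 3: advance +13 → t=37, phase=(0,0,17,3) → FL=S FR=S RL=W RR=S
cmd 4: advance +14 → t=51, phase=(14,14,11,17) → FL=W FR=W RL=W RR=W
cmd 5: advance +14 → t=65, phase=(8,8,5,11) → FL=W FR=W RL=S RR=W
cmd 6: advance +9 → t=74, phase=(17,17,14,0) → FL=W FR=W RL=W RR=S
cmd 7: advance +19 → t=93, phase=(16,16,13,19) → FL=W FR=W RL=W RR=W
cmd 8: advance +6 → t=99, phase=(2,2,19,5) → FL=S FR=S RL=W RR=S


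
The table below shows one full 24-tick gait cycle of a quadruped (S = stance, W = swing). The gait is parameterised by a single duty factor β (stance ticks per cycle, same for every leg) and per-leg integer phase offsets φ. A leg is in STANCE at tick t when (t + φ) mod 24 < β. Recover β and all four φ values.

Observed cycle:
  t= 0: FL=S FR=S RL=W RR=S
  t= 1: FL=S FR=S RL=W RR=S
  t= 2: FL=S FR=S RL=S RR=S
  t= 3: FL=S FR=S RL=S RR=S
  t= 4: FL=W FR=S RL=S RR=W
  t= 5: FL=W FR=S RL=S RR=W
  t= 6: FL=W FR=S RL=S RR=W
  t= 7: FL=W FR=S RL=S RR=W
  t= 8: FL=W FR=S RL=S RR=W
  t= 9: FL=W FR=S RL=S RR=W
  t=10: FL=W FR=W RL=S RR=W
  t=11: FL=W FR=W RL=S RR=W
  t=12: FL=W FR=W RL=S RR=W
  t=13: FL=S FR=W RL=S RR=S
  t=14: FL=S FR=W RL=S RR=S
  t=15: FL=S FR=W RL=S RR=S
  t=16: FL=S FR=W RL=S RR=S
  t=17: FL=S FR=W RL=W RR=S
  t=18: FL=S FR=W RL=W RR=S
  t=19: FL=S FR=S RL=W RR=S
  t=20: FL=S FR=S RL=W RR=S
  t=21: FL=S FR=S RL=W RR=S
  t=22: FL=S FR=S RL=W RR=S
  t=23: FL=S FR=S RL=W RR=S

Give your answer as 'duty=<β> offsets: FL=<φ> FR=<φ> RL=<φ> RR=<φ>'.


duty β = stance ticks per leg = 15
FL: stance ticks = 15; W→S at t=13 → φ=11
FR: stance ticks = 15; W→S at t=19 → φ=5
RL: stance ticks = 15; W→S at t=2 → φ=22
RR: stance ticks = 15; W→S at t=13 → φ=11

duty=15 offsets: FL=11 FR=5 RL=22 RR=11


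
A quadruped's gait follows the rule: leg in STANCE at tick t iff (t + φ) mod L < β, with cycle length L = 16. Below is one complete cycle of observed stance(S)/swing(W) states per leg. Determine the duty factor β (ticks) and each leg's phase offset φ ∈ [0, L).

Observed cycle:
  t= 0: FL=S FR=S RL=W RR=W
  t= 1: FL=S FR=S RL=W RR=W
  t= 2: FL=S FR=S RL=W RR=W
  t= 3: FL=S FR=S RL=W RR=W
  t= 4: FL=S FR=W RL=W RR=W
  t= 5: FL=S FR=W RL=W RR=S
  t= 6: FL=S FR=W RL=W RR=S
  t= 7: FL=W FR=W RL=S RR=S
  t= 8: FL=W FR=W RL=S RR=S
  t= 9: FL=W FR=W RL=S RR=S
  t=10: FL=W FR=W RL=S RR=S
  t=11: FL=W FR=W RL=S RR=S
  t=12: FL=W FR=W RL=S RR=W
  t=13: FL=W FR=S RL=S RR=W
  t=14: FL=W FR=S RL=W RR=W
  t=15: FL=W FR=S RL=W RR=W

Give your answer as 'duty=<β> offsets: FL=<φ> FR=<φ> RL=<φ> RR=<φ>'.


duty=7 offsets: FL=0 FR=3 RL=9 RR=11

duty β = stance ticks per leg = 7
FL: stance ticks = 7; W→S at t=0 → φ=0
FR: stance ticks = 7; W→S at t=13 → φ=3
RL: stance ticks = 7; W→S at t=7 → φ=9
RR: stance ticks = 7; W→S at t=5 → φ=11


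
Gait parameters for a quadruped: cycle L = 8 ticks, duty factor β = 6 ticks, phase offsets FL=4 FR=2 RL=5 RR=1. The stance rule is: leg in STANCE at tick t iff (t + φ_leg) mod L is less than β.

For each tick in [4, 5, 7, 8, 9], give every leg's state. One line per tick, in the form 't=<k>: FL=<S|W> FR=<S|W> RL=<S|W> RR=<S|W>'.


t=4: phase=(0,6,1,5) vs β=6 → FL=S FR=W RL=S RR=S
t=5: phase=(1,7,2,6) vs β=6 → FL=S FR=W RL=S RR=W
t=7: phase=(3,1,4,0) vs β=6 → FL=S FR=S RL=S RR=S
t=8: phase=(4,2,5,1) vs β=6 → FL=S FR=S RL=S RR=S
t=9: phase=(5,3,6,2) vs β=6 → FL=S FR=S RL=W RR=S

t=4: FL=S FR=W RL=S RR=S
t=5: FL=S FR=W RL=S RR=W
t=7: FL=S FR=S RL=S RR=S
t=8: FL=S FR=S RL=S RR=S
t=9: FL=S FR=S RL=W RR=S


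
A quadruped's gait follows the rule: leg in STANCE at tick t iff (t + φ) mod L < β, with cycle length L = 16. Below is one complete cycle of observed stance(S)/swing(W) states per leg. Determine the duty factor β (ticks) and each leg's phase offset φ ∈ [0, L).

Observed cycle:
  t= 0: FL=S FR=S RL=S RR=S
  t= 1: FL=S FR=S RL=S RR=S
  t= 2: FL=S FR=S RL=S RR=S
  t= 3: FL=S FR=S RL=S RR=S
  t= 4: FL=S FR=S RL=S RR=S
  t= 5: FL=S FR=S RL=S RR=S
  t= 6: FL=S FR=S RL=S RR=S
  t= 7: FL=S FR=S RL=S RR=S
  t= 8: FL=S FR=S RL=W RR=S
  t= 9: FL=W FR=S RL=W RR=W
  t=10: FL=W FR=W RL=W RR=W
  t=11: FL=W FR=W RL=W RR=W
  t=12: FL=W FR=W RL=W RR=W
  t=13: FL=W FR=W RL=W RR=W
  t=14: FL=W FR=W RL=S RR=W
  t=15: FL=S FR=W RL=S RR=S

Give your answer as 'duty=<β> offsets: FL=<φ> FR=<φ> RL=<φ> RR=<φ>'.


duty β = stance ticks per leg = 10
FL: stance ticks = 10; W→S at t=15 → φ=1
FR: stance ticks = 10; W→S at t=0 → φ=0
RL: stance ticks = 10; W→S at t=14 → φ=2
RR: stance ticks = 10; W→S at t=15 → φ=1

duty=10 offsets: FL=1 FR=0 RL=2 RR=1


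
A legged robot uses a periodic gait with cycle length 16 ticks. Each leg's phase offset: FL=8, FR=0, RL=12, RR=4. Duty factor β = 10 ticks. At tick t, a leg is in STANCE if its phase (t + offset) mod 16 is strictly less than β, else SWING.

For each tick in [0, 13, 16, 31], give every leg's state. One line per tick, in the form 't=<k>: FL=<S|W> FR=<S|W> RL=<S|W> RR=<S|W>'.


t=0: phase=(8,0,12,4) vs β=10 → FL=S FR=S RL=W RR=S
t=13: phase=(5,13,9,1) vs β=10 → FL=S FR=W RL=S RR=S
t=16: phase=(8,0,12,4) vs β=10 → FL=S FR=S RL=W RR=S
t=31: phase=(7,15,11,3) vs β=10 → FL=S FR=W RL=W RR=S

t=0: FL=S FR=S RL=W RR=S
t=13: FL=S FR=W RL=S RR=S
t=16: FL=S FR=S RL=W RR=S
t=31: FL=S FR=W RL=W RR=S


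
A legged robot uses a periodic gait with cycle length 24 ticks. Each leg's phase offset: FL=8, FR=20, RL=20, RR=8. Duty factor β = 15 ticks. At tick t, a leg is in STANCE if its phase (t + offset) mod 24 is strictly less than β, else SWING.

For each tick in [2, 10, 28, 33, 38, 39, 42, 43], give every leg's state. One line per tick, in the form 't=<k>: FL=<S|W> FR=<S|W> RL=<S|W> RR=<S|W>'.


t=2: phase=(10,22,22,10) vs β=15 → FL=S FR=W RL=W RR=S
t=10: phase=(18,6,6,18) vs β=15 → FL=W FR=S RL=S RR=W
t=28: phase=(12,0,0,12) vs β=15 → FL=S FR=S RL=S RR=S
t=33: phase=(17,5,5,17) vs β=15 → FL=W FR=S RL=S RR=W
t=38: phase=(22,10,10,22) vs β=15 → FL=W FR=S RL=S RR=W
t=39: phase=(23,11,11,23) vs β=15 → FL=W FR=S RL=S RR=W
t=42: phase=(2,14,14,2) vs β=15 → FL=S FR=S RL=S RR=S
t=43: phase=(3,15,15,3) vs β=15 → FL=S FR=W RL=W RR=S

t=2: FL=S FR=W RL=W RR=S
t=10: FL=W FR=S RL=S RR=W
t=28: FL=S FR=S RL=S RR=S
t=33: FL=W FR=S RL=S RR=W
t=38: FL=W FR=S RL=S RR=W
t=39: FL=W FR=S RL=S RR=W
t=42: FL=S FR=S RL=S RR=S
t=43: FL=S FR=W RL=W RR=S


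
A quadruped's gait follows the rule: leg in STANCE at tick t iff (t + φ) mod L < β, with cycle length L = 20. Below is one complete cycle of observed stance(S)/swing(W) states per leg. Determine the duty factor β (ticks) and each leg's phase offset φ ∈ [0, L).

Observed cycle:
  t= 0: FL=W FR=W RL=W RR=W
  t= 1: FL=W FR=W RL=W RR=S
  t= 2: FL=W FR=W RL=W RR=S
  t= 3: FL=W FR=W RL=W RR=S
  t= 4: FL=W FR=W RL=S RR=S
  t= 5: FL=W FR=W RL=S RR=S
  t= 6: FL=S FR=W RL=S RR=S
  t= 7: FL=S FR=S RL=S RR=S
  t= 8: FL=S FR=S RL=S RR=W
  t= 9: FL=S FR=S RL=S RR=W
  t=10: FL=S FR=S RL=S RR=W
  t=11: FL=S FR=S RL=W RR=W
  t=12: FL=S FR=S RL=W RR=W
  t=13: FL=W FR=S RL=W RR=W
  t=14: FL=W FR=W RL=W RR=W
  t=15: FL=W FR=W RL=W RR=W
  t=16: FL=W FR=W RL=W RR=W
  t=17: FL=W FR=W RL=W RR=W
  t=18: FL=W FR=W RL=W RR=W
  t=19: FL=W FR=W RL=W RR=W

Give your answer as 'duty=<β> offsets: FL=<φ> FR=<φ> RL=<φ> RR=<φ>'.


duty β = stance ticks per leg = 7
FL: stance ticks = 7; W→S at t=6 → φ=14
FR: stance ticks = 7; W→S at t=7 → φ=13
RL: stance ticks = 7; W→S at t=4 → φ=16
RR: stance ticks = 7; W→S at t=1 → φ=19

duty=7 offsets: FL=14 FR=13 RL=16 RR=19


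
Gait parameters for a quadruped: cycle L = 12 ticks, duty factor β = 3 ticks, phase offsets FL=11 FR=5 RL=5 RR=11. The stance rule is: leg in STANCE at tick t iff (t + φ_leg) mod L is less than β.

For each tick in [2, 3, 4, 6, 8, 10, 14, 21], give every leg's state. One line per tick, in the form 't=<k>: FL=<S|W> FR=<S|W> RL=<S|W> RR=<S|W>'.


t=2: phase=(1,7,7,1) vs β=3 → FL=S FR=W RL=W RR=S
t=3: phase=(2,8,8,2) vs β=3 → FL=S FR=W RL=W RR=S
t=4: phase=(3,9,9,3) vs β=3 → FL=W FR=W RL=W RR=W
t=6: phase=(5,11,11,5) vs β=3 → FL=W FR=W RL=W RR=W
t=8: phase=(7,1,1,7) vs β=3 → FL=W FR=S RL=S RR=W
t=10: phase=(9,3,3,9) vs β=3 → FL=W FR=W RL=W RR=W
t=14: phase=(1,7,7,1) vs β=3 → FL=S FR=W RL=W RR=S
t=21: phase=(8,2,2,8) vs β=3 → FL=W FR=S RL=S RR=W

t=2: FL=S FR=W RL=W RR=S
t=3: FL=S FR=W RL=W RR=S
t=4: FL=W FR=W RL=W RR=W
t=6: FL=W FR=W RL=W RR=W
t=8: FL=W FR=S RL=S RR=W
t=10: FL=W FR=W RL=W RR=W
t=14: FL=S FR=W RL=W RR=S
t=21: FL=W FR=S RL=S RR=W


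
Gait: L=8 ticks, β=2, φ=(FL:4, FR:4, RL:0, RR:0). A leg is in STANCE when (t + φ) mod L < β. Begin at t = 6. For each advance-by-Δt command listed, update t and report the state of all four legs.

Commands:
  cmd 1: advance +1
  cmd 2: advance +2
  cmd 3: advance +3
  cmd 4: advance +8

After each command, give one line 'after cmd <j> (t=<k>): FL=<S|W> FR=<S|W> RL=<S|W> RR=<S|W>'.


start t=6: FL=W FR=W RL=W RR=W
cmd 1: advance +1 → t=7, phase=(3,3,7,7) → FL=W FR=W RL=W RR=W
cmd 2: advance +2 → t=9, phase=(5,5,1,1) → FL=W FR=W RL=S RR=S
cmd 3: advance +3 → t=12, phase=(0,0,4,4) → FL=S FR=S RL=W RR=W
cmd 4: advance +8 → t=20, phase=(0,0,4,4) → FL=S FR=S RL=W RR=W

after cmd 1 (t=7): FL=W FR=W RL=W RR=W
after cmd 2 (t=9): FL=W FR=W RL=S RR=S
after cmd 3 (t=12): FL=S FR=S RL=W RR=W
after cmd 4 (t=20): FL=S FR=S RL=W RR=W


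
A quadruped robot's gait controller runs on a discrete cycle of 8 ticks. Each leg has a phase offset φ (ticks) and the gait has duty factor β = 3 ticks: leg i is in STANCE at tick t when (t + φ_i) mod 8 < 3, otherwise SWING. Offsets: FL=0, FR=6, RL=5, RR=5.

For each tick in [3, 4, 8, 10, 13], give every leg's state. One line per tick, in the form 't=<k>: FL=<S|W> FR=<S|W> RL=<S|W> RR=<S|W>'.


t=3: phase=(3,1,0,0) vs β=3 → FL=W FR=S RL=S RR=S
t=4: phase=(4,2,1,1) vs β=3 → FL=W FR=S RL=S RR=S
t=8: phase=(0,6,5,5) vs β=3 → FL=S FR=W RL=W RR=W
t=10: phase=(2,0,7,7) vs β=3 → FL=S FR=S RL=W RR=W
t=13: phase=(5,3,2,2) vs β=3 → FL=W FR=W RL=S RR=S

t=3: FL=W FR=S RL=S RR=S
t=4: FL=W FR=S RL=S RR=S
t=8: FL=S FR=W RL=W RR=W
t=10: FL=S FR=S RL=W RR=W
t=13: FL=W FR=W RL=S RR=S


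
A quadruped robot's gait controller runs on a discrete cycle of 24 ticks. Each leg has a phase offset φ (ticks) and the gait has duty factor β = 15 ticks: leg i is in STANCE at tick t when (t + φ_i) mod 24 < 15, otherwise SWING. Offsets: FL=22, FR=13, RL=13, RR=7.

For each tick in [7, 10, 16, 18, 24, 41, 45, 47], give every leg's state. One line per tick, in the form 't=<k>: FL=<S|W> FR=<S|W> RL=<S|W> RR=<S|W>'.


t=7: FL=S FR=W RL=W RR=S
t=10: FL=S FR=W RL=W RR=W
t=16: FL=S FR=S RL=S RR=W
t=18: FL=W FR=S RL=S RR=S
t=24: FL=W FR=S RL=S RR=S
t=41: FL=W FR=S RL=S RR=S
t=45: FL=W FR=S RL=S RR=S
t=47: FL=W FR=S RL=S RR=S

t=7: phase=(5,20,20,14) vs β=15 → FL=S FR=W RL=W RR=S
t=10: phase=(8,23,23,17) vs β=15 → FL=S FR=W RL=W RR=W
t=16: phase=(14,5,5,23) vs β=15 → FL=S FR=S RL=S RR=W
t=18: phase=(16,7,7,1) vs β=15 → FL=W FR=S RL=S RR=S
t=24: phase=(22,13,13,7) vs β=15 → FL=W FR=S RL=S RR=S
t=41: phase=(15,6,6,0) vs β=15 → FL=W FR=S RL=S RR=S
t=45: phase=(19,10,10,4) vs β=15 → FL=W FR=S RL=S RR=S
t=47: phase=(21,12,12,6) vs β=15 → FL=W FR=S RL=S RR=S


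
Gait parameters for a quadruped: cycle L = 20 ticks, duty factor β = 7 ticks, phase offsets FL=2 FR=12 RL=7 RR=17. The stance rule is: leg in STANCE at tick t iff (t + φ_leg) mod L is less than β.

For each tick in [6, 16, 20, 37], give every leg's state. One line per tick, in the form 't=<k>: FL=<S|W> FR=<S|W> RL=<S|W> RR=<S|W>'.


t=6: phase=(8,18,13,3) vs β=7 → FL=W FR=W RL=W RR=S
t=16: phase=(18,8,3,13) vs β=7 → FL=W FR=W RL=S RR=W
t=20: phase=(2,12,7,17) vs β=7 → FL=S FR=W RL=W RR=W
t=37: phase=(19,9,4,14) vs β=7 → FL=W FR=W RL=S RR=W

t=6: FL=W FR=W RL=W RR=S
t=16: FL=W FR=W RL=S RR=W
t=20: FL=S FR=W RL=W RR=W
t=37: FL=W FR=W RL=S RR=W


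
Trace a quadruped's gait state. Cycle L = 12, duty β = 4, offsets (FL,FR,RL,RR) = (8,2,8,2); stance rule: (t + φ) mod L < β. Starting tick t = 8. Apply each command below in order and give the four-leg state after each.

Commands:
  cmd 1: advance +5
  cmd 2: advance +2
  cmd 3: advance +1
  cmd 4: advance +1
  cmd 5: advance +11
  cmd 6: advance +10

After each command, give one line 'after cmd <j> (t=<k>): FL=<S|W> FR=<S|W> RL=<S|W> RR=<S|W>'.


start t=8: FL=W FR=W RL=W RR=W
cmd 1: advance +5 → t=13, phase=(9,3,9,3) → FL=W FR=S RL=W RR=S
cmd 2: advance +2 → t=15, phase=(11,5,11,5) → FL=W FR=W RL=W RR=W
cmd 3: advance +1 → t=16, phase=(0,6,0,6) → FL=S FR=W RL=S RR=W
cmd 4: advance +1 → t=17, phase=(1,7,1,7) → FL=S FR=W RL=S RR=W
cmd 5: advance +11 → t=28, phase=(0,6,0,6) → FL=S FR=W RL=S RR=W
cmd 6: advance +10 → t=38, phase=(10,4,10,4) → FL=W FR=W RL=W RR=W

after cmd 1 (t=13): FL=W FR=S RL=W RR=S
after cmd 2 (t=15): FL=W FR=W RL=W RR=W
after cmd 3 (t=16): FL=S FR=W RL=S RR=W
after cmd 4 (t=17): FL=S FR=W RL=S RR=W
after cmd 5 (t=28): FL=S FR=W RL=S RR=W
after cmd 6 (t=38): FL=W FR=W RL=W RR=W


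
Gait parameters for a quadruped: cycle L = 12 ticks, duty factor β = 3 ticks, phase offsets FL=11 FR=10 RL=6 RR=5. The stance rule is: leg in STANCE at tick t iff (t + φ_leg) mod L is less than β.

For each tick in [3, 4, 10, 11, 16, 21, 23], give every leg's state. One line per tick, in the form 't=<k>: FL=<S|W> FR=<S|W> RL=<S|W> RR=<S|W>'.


t=3: FL=S FR=S RL=W RR=W
t=4: FL=W FR=S RL=W RR=W
t=10: FL=W FR=W RL=W RR=W
t=11: FL=W FR=W RL=W RR=W
t=16: FL=W FR=S RL=W RR=W
t=21: FL=W FR=W RL=W RR=S
t=23: FL=W FR=W RL=W RR=W

t=3: phase=(2,1,9,8) vs β=3 → FL=S FR=S RL=W RR=W
t=4: phase=(3,2,10,9) vs β=3 → FL=W FR=S RL=W RR=W
t=10: phase=(9,8,4,3) vs β=3 → FL=W FR=W RL=W RR=W
t=11: phase=(10,9,5,4) vs β=3 → FL=W FR=W RL=W RR=W
t=16: phase=(3,2,10,9) vs β=3 → FL=W FR=S RL=W RR=W
t=21: phase=(8,7,3,2) vs β=3 → FL=W FR=W RL=W RR=S
t=23: phase=(10,9,5,4) vs β=3 → FL=W FR=W RL=W RR=W


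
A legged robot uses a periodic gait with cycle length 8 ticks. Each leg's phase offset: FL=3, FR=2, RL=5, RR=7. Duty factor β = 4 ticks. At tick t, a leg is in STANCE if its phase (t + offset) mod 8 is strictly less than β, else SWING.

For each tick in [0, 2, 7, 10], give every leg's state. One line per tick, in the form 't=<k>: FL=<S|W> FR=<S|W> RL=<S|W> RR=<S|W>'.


t=0: FL=S FR=S RL=W RR=W
t=2: FL=W FR=W RL=W RR=S
t=7: FL=S FR=S RL=W RR=W
t=10: FL=W FR=W RL=W RR=S

t=0: phase=(3,2,5,7) vs β=4 → FL=S FR=S RL=W RR=W
t=2: phase=(5,4,7,1) vs β=4 → FL=W FR=W RL=W RR=S
t=7: phase=(2,1,4,6) vs β=4 → FL=S FR=S RL=W RR=W
t=10: phase=(5,4,7,1) vs β=4 → FL=W FR=W RL=W RR=S


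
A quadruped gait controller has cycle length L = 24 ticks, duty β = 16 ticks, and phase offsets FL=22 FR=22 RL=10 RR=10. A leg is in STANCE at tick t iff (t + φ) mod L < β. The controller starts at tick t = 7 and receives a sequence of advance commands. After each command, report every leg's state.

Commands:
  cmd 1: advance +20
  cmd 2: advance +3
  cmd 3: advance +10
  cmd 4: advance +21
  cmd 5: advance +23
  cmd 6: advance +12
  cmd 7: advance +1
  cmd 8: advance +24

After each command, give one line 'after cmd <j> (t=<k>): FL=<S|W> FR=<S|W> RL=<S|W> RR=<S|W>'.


after cmd 1 (t=27): FL=S FR=S RL=S RR=S
after cmd 2 (t=30): FL=S FR=S RL=W RR=W
after cmd 3 (t=40): FL=S FR=S RL=S RR=S
after cmd 4 (t=61): FL=S FR=S RL=W RR=W
after cmd 5 (t=84): FL=S FR=S RL=W RR=W
after cmd 6 (t=96): FL=W FR=W RL=S RR=S
after cmd 7 (t=97): FL=W FR=W RL=S RR=S
after cmd 8 (t=121): FL=W FR=W RL=S RR=S

start t=7: FL=S FR=S RL=W RR=W
cmd 1: advance +20 → t=27, phase=(1,1,13,13) → FL=S FR=S RL=S RR=S
cmd 2: advance +3 → t=30, phase=(4,4,16,16) → FL=S FR=S RL=W RR=W
cmd 3: advance +10 → t=40, phase=(14,14,2,2) → FL=S FR=S RL=S RR=S
cmd 4: advance +21 → t=61, phase=(11,11,23,23) → FL=S FR=S RL=W RR=W
cmd 5: advance +23 → t=84, phase=(10,10,22,22) → FL=S FR=S RL=W RR=W
cmd 6: advance +12 → t=96, phase=(22,22,10,10) → FL=W FR=W RL=S RR=S
cmd 7: advance +1 → t=97, phase=(23,23,11,11) → FL=W FR=W RL=S RR=S
cmd 8: advance +24 → t=121, phase=(23,23,11,11) → FL=W FR=W RL=S RR=S


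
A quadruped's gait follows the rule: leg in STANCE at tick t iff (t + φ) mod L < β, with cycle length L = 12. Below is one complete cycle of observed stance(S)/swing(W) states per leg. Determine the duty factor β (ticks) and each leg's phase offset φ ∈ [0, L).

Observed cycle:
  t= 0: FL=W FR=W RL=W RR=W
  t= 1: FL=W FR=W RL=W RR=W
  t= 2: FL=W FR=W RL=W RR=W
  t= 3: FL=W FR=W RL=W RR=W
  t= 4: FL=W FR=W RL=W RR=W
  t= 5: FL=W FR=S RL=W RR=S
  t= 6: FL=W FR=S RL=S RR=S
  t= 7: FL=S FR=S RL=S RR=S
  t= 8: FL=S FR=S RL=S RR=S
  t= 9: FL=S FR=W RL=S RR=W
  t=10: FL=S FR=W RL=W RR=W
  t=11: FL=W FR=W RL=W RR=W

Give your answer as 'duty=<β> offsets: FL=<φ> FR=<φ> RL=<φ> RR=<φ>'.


duty β = stance ticks per leg = 4
FL: stance ticks = 4; W→S at t=7 → φ=5
FR: stance ticks = 4; W→S at t=5 → φ=7
RL: stance ticks = 4; W→S at t=6 → φ=6
RR: stance ticks = 4; W→S at t=5 → φ=7

duty=4 offsets: FL=5 FR=7 RL=6 RR=7


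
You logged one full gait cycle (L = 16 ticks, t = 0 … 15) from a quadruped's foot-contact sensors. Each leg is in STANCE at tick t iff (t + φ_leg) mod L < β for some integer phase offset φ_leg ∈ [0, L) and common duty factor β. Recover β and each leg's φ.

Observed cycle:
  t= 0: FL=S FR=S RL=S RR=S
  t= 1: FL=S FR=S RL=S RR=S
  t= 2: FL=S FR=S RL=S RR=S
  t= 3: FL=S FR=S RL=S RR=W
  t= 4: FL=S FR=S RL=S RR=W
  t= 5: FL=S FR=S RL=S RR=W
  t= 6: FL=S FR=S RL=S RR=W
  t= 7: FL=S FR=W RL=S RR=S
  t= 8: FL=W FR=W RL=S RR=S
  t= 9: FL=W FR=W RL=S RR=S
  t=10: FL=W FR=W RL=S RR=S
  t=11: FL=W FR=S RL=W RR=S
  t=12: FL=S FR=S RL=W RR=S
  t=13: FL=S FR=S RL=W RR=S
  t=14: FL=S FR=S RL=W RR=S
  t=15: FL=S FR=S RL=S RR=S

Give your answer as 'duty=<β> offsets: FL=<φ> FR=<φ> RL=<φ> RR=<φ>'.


duty β = stance ticks per leg = 12
FL: stance ticks = 12; W→S at t=12 → φ=4
FR: stance ticks = 12; W→S at t=11 → φ=5
RL: stance ticks = 12; W→S at t=15 → φ=1
RR: stance ticks = 12; W→S at t=7 → φ=9

duty=12 offsets: FL=4 FR=5 RL=1 RR=9


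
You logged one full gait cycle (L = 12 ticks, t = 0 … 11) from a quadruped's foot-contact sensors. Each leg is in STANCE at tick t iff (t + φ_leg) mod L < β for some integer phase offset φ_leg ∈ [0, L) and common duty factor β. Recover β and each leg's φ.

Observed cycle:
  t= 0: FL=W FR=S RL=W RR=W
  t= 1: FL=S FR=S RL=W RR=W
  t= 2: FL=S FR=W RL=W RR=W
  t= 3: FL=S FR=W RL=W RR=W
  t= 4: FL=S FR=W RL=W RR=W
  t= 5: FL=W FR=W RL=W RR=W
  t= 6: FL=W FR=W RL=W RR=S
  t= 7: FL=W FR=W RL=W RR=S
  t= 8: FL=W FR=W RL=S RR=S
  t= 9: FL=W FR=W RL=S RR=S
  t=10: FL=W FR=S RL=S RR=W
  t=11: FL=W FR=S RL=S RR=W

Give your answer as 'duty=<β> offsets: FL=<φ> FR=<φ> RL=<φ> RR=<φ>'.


duty β = stance ticks per leg = 4
FL: stance ticks = 4; W→S at t=1 → φ=11
FR: stance ticks = 4; W→S at t=10 → φ=2
RL: stance ticks = 4; W→S at t=8 → φ=4
RR: stance ticks = 4; W→S at t=6 → φ=6

duty=4 offsets: FL=11 FR=2 RL=4 RR=6


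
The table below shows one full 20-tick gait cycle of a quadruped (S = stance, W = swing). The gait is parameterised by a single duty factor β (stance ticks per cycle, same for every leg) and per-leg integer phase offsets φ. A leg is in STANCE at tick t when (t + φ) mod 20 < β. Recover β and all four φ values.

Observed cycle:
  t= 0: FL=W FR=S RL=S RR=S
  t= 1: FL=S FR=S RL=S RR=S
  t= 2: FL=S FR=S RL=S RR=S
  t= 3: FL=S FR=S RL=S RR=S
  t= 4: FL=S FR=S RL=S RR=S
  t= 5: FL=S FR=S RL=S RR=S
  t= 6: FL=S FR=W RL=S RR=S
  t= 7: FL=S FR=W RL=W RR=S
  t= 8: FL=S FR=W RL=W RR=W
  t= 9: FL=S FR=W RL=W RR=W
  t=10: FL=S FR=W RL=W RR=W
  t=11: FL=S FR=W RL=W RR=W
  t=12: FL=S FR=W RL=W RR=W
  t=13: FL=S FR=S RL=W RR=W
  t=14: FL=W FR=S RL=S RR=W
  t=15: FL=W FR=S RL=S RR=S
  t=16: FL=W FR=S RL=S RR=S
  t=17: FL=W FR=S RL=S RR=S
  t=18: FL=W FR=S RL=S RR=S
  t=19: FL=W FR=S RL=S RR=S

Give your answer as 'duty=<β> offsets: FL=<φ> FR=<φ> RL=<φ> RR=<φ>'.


duty β = stance ticks per leg = 13
FL: stance ticks = 13; W→S at t=1 → φ=19
FR: stance ticks = 13; W→S at t=13 → φ=7
RL: stance ticks = 13; W→S at t=14 → φ=6
RR: stance ticks = 13; W→S at t=15 → φ=5

duty=13 offsets: FL=19 FR=7 RL=6 RR=5


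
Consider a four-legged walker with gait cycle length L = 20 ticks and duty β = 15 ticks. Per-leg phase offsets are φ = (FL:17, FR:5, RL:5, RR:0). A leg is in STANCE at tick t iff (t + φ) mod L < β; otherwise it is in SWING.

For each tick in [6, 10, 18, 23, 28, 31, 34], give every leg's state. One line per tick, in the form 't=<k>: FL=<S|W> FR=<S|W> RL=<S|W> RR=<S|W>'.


t=6: FL=S FR=S RL=S RR=S
t=10: FL=S FR=W RL=W RR=S
t=18: FL=W FR=S RL=S RR=W
t=23: FL=S FR=S RL=S RR=S
t=28: FL=S FR=S RL=S RR=S
t=31: FL=S FR=W RL=W RR=S
t=34: FL=S FR=W RL=W RR=S

t=6: phase=(3,11,11,6) vs β=15 → FL=S FR=S RL=S RR=S
t=10: phase=(7,15,15,10) vs β=15 → FL=S FR=W RL=W RR=S
t=18: phase=(15,3,3,18) vs β=15 → FL=W FR=S RL=S RR=W
t=23: phase=(0,8,8,3) vs β=15 → FL=S FR=S RL=S RR=S
t=28: phase=(5,13,13,8) vs β=15 → FL=S FR=S RL=S RR=S
t=31: phase=(8,16,16,11) vs β=15 → FL=S FR=W RL=W RR=S
t=34: phase=(11,19,19,14) vs β=15 → FL=S FR=W RL=W RR=S


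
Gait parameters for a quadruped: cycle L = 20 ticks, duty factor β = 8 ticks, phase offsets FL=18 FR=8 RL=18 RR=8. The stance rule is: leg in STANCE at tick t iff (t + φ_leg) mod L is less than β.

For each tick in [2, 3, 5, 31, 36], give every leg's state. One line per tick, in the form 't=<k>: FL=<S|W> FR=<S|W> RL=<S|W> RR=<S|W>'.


t=2: phase=(0,10,0,10) vs β=8 → FL=S FR=W RL=S RR=W
t=3: phase=(1,11,1,11) vs β=8 → FL=S FR=W RL=S RR=W
t=5: phase=(3,13,3,13) vs β=8 → FL=S FR=W RL=S RR=W
t=31: phase=(9,19,9,19) vs β=8 → FL=W FR=W RL=W RR=W
t=36: phase=(14,4,14,4) vs β=8 → FL=W FR=S RL=W RR=S

t=2: FL=S FR=W RL=S RR=W
t=3: FL=S FR=W RL=S RR=W
t=5: FL=S FR=W RL=S RR=W
t=31: FL=W FR=W RL=W RR=W
t=36: FL=W FR=S RL=W RR=S


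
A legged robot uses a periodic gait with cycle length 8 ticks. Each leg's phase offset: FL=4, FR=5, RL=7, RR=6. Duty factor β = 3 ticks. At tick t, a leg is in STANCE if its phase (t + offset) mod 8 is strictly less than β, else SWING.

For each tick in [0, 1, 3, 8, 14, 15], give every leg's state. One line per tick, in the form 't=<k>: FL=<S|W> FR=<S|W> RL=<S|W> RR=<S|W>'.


t=0: phase=(4,5,7,6) vs β=3 → FL=W FR=W RL=W RR=W
t=1: phase=(5,6,0,7) vs β=3 → FL=W FR=W RL=S RR=W
t=3: phase=(7,0,2,1) vs β=3 → FL=W FR=S RL=S RR=S
t=8: phase=(4,5,7,6) vs β=3 → FL=W FR=W RL=W RR=W
t=14: phase=(2,3,5,4) vs β=3 → FL=S FR=W RL=W RR=W
t=15: phase=(3,4,6,5) vs β=3 → FL=W FR=W RL=W RR=W

t=0: FL=W FR=W RL=W RR=W
t=1: FL=W FR=W RL=S RR=W
t=3: FL=W FR=S RL=S RR=S
t=8: FL=W FR=W RL=W RR=W
t=14: FL=S FR=W RL=W RR=W
t=15: FL=W FR=W RL=W RR=W


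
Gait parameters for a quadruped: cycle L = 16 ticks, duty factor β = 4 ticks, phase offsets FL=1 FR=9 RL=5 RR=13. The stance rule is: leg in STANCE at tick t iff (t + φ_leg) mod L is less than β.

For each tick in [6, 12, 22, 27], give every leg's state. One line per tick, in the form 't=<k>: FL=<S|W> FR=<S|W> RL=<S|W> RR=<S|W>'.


t=6: phase=(7,15,11,3) vs β=4 → FL=W FR=W RL=W RR=S
t=12: phase=(13,5,1,9) vs β=4 → FL=W FR=W RL=S RR=W
t=22: phase=(7,15,11,3) vs β=4 → FL=W FR=W RL=W RR=S
t=27: phase=(12,4,0,8) vs β=4 → FL=W FR=W RL=S RR=W

t=6: FL=W FR=W RL=W RR=S
t=12: FL=W FR=W RL=S RR=W
t=22: FL=W FR=W RL=W RR=S
t=27: FL=W FR=W RL=S RR=W


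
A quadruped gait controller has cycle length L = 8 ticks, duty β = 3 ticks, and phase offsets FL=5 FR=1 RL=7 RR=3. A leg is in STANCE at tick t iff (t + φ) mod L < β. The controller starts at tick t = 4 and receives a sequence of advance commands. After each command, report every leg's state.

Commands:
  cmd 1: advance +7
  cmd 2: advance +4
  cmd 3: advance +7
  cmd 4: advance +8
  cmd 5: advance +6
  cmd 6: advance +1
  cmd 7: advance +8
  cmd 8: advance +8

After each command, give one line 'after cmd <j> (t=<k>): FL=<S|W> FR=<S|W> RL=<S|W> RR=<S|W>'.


start t=4: FL=S FR=W RL=W RR=W
cmd 1: advance +7 → t=11, phase=(0,4,2,6) → FL=S FR=W RL=S RR=W
cmd 2: advance +4 → t=15, phase=(4,0,6,2) → FL=W FR=S RL=W RR=S
cmd 3: advance +7 → t=22, phase=(3,7,5,1) → FL=W FR=W RL=W RR=S
cmd 4: advance +8 → t=30, phase=(3,7,5,1) → FL=W FR=W RL=W RR=S
cmd 5: advance +6 → t=36, phase=(1,5,3,7) → FL=S FR=W RL=W RR=W
cmd 6: advance +1 → t=37, phase=(2,6,4,0) → FL=S FR=W RL=W RR=S
cmd 7: advance +8 → t=45, phase=(2,6,4,0) → FL=S FR=W RL=W RR=S
cmd 8: advance +8 → t=53, phase=(2,6,4,0) → FL=S FR=W RL=W RR=S

after cmd 1 (t=11): FL=S FR=W RL=S RR=W
after cmd 2 (t=15): FL=W FR=S RL=W RR=S
after cmd 3 (t=22): FL=W FR=W RL=W RR=S
after cmd 4 (t=30): FL=W FR=W RL=W RR=S
after cmd 5 (t=36): FL=S FR=W RL=W RR=W
after cmd 6 (t=37): FL=S FR=W RL=W RR=S
after cmd 7 (t=45): FL=S FR=W RL=W RR=S
after cmd 8 (t=53): FL=S FR=W RL=W RR=S


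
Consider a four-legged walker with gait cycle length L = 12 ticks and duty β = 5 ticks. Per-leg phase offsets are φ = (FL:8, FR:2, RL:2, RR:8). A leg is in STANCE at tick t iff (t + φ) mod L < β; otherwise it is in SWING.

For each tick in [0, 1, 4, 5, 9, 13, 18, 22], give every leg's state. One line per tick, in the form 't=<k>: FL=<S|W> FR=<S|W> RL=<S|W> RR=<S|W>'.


t=0: FL=W FR=S RL=S RR=W
t=1: FL=W FR=S RL=S RR=W
t=4: FL=S FR=W RL=W RR=S
t=5: FL=S FR=W RL=W RR=S
t=9: FL=W FR=W RL=W RR=W
t=13: FL=W FR=S RL=S RR=W
t=18: FL=S FR=W RL=W RR=S
t=22: FL=W FR=S RL=S RR=W

t=0: phase=(8,2,2,8) vs β=5 → FL=W FR=S RL=S RR=W
t=1: phase=(9,3,3,9) vs β=5 → FL=W FR=S RL=S RR=W
t=4: phase=(0,6,6,0) vs β=5 → FL=S FR=W RL=W RR=S
t=5: phase=(1,7,7,1) vs β=5 → FL=S FR=W RL=W RR=S
t=9: phase=(5,11,11,5) vs β=5 → FL=W FR=W RL=W RR=W
t=13: phase=(9,3,3,9) vs β=5 → FL=W FR=S RL=S RR=W
t=18: phase=(2,8,8,2) vs β=5 → FL=S FR=W RL=W RR=S
t=22: phase=(6,0,0,6) vs β=5 → FL=W FR=S RL=S RR=W


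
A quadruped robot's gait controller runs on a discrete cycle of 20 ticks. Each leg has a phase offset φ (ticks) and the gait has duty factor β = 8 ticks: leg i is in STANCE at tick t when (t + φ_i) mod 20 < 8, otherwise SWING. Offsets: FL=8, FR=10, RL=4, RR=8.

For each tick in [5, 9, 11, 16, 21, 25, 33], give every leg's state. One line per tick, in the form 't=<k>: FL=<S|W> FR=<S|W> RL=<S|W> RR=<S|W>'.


t=5: phase=(13,15,9,13) vs β=8 → FL=W FR=W RL=W RR=W
t=9: phase=(17,19,13,17) vs β=8 → FL=W FR=W RL=W RR=W
t=11: phase=(19,1,15,19) vs β=8 → FL=W FR=S RL=W RR=W
t=16: phase=(4,6,0,4) vs β=8 → FL=S FR=S RL=S RR=S
t=21: phase=(9,11,5,9) vs β=8 → FL=W FR=W RL=S RR=W
t=25: phase=(13,15,9,13) vs β=8 → FL=W FR=W RL=W RR=W
t=33: phase=(1,3,17,1) vs β=8 → FL=S FR=S RL=W RR=S

t=5: FL=W FR=W RL=W RR=W
t=9: FL=W FR=W RL=W RR=W
t=11: FL=W FR=S RL=W RR=W
t=16: FL=S FR=S RL=S RR=S
t=21: FL=W FR=W RL=S RR=W
t=25: FL=W FR=W RL=W RR=W
t=33: FL=S FR=S RL=W RR=S


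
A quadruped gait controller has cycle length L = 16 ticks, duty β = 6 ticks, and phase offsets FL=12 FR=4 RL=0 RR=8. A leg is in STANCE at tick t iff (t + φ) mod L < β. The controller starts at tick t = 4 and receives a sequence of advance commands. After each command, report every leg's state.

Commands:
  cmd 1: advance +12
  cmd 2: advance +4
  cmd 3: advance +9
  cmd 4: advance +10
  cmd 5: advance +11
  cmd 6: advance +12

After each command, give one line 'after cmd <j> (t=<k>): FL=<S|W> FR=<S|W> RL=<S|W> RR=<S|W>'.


start t=4: FL=S FR=W RL=S RR=W
cmd 1: advance +12 → t=16, phase=(12,4,0,8) → FL=W FR=S RL=S RR=W
cmd 2: advance +4 → t=20, phase=(0,8,4,12) → FL=S FR=W RL=S RR=W
cmd 3: advance +9 → t=29, phase=(9,1,13,5) → FL=W FR=S RL=W RR=S
cmd 4: advance +10 → t=39, phase=(3,11,7,15) → FL=S FR=W RL=W RR=W
cmd 5: advance +11 → t=50, phase=(14,6,2,10) → FL=W FR=W RL=S RR=W
cmd 6: advance +12 → t=62, phase=(10,2,14,6) → FL=W FR=S RL=W RR=W

after cmd 1 (t=16): FL=W FR=S RL=S RR=W
after cmd 2 (t=20): FL=S FR=W RL=S RR=W
after cmd 3 (t=29): FL=W FR=S RL=W RR=S
after cmd 4 (t=39): FL=S FR=W RL=W RR=W
after cmd 5 (t=50): FL=W FR=W RL=S RR=W
after cmd 6 (t=62): FL=W FR=S RL=W RR=W


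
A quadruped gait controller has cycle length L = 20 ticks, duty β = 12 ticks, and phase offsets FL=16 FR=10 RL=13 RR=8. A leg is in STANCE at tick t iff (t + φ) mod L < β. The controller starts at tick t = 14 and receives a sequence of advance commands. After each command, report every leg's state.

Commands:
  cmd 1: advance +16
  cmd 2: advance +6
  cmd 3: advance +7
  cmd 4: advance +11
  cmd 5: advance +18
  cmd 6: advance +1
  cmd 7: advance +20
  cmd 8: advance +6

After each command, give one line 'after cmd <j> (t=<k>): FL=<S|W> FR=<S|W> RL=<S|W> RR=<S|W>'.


after cmd 1 (t=30): FL=S FR=S RL=S RR=W
after cmd 2 (t=36): FL=W FR=S RL=S RR=S
after cmd 3 (t=43): FL=W FR=W RL=W RR=S
after cmd 4 (t=54): FL=S FR=S RL=S RR=S
after cmd 5 (t=72): FL=S FR=S RL=S RR=S
after cmd 6 (t=73): FL=S FR=S RL=S RR=S
after cmd 7 (t=93): FL=S FR=S RL=S RR=S
after cmd 8 (t=99): FL=W FR=S RL=W RR=S

start t=14: FL=S FR=S RL=S RR=S
cmd 1: advance +16 → t=30, phase=(6,0,3,18) → FL=S FR=S RL=S RR=W
cmd 2: advance +6 → t=36, phase=(12,6,9,4) → FL=W FR=S RL=S RR=S
cmd 3: advance +7 → t=43, phase=(19,13,16,11) → FL=W FR=W RL=W RR=S
cmd 4: advance +11 → t=54, phase=(10,4,7,2) → FL=S FR=S RL=S RR=S
cmd 5: advance +18 → t=72, phase=(8,2,5,0) → FL=S FR=S RL=S RR=S
cmd 6: advance +1 → t=73, phase=(9,3,6,1) → FL=S FR=S RL=S RR=S
cmd 7: advance +20 → t=93, phase=(9,3,6,1) → FL=S FR=S RL=S RR=S
cmd 8: advance +6 → t=99, phase=(15,9,12,7) → FL=W FR=S RL=W RR=S


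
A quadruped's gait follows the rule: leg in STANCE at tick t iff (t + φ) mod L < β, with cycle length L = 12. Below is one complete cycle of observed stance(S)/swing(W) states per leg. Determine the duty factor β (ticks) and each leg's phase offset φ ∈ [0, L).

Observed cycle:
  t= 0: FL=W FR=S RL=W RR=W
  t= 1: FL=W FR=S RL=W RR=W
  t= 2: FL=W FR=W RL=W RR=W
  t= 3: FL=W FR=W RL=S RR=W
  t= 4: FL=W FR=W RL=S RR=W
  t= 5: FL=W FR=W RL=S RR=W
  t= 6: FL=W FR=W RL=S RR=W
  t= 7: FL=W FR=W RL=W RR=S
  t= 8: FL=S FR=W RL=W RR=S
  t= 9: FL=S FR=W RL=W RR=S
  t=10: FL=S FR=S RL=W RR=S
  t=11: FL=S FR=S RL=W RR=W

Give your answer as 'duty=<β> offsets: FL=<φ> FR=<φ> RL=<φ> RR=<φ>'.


duty β = stance ticks per leg = 4
FL: stance ticks = 4; W→S at t=8 → φ=4
FR: stance ticks = 4; W→S at t=10 → φ=2
RL: stance ticks = 4; W→S at t=3 → φ=9
RR: stance ticks = 4; W→S at t=7 → φ=5

duty=4 offsets: FL=4 FR=2 RL=9 RR=5


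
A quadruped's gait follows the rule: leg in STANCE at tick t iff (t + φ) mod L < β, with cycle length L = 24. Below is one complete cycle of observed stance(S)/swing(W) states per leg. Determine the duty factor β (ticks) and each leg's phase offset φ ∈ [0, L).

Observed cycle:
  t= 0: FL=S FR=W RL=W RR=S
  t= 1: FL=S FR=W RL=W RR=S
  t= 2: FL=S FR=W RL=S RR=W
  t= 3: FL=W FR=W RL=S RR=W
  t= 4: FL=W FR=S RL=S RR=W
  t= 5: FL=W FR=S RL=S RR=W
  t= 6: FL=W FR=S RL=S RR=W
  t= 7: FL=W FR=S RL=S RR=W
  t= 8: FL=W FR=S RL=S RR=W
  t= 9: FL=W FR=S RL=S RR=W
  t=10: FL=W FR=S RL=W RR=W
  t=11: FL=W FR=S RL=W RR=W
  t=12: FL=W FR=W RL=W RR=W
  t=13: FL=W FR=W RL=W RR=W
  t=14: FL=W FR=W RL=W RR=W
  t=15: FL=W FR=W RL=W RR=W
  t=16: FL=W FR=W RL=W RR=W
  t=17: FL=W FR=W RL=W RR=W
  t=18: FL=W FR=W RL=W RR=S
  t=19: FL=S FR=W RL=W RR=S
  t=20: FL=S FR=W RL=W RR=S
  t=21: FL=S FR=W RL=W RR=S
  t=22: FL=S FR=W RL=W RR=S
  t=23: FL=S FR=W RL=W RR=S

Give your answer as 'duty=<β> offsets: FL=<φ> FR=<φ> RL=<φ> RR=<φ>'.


duty=8 offsets: FL=5 FR=20 RL=22 RR=6

duty β = stance ticks per leg = 8
FL: stance ticks = 8; W→S at t=19 → φ=5
FR: stance ticks = 8; W→S at t=4 → φ=20
RL: stance ticks = 8; W→S at t=2 → φ=22
RR: stance ticks = 8; W→S at t=18 → φ=6


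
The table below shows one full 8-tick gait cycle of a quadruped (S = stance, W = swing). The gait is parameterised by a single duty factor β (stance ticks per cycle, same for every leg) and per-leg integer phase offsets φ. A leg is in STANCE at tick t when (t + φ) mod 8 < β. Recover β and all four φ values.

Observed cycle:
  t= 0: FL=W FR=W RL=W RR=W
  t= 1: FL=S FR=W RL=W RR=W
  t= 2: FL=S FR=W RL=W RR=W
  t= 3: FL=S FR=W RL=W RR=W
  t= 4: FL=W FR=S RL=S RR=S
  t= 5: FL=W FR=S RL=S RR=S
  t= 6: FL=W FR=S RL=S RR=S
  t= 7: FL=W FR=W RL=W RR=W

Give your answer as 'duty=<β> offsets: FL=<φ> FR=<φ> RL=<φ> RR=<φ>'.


duty β = stance ticks per leg = 3
FL: stance ticks = 3; W→S at t=1 → φ=7
FR: stance ticks = 3; W→S at t=4 → φ=4
RL: stance ticks = 3; W→S at t=4 → φ=4
RR: stance ticks = 3; W→S at t=4 → φ=4

duty=3 offsets: FL=7 FR=4 RL=4 RR=4


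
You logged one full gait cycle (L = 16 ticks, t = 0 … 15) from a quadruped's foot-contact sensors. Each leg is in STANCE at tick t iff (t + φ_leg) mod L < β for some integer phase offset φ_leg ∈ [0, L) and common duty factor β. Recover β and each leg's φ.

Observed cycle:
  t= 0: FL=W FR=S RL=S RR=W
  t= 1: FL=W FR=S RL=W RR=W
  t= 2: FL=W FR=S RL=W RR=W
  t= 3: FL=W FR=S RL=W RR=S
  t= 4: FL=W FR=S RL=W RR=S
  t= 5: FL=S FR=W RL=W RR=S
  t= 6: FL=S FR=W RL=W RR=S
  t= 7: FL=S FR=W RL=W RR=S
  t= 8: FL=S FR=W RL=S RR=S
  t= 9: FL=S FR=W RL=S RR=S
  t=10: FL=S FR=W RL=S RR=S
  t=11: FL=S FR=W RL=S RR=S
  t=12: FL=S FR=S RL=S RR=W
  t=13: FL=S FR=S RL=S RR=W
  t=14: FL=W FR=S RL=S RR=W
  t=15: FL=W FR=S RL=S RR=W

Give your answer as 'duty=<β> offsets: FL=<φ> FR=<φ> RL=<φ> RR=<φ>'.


duty=9 offsets: FL=11 FR=4 RL=8 RR=13

duty β = stance ticks per leg = 9
FL: stance ticks = 9; W→S at t=5 → φ=11
FR: stance ticks = 9; W→S at t=12 → φ=4
RL: stance ticks = 9; W→S at t=8 → φ=8
RR: stance ticks = 9; W→S at t=3 → φ=13
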